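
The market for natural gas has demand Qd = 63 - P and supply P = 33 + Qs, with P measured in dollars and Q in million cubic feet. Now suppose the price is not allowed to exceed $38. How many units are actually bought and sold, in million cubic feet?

5

Rearranging supply gives Qs = P - 33. Setting quantity demanded equal to quantity supplied, 63 - P = P - 33, gives P* = 48 and Q* = 15.
The ceiling of 38 is below the equilibrium price 48, so it binds.
At P = 38: Qd = 63 - 38 = 25 and Qs = 38 - 33 = 5.
The quantity actually transacted is the short side, supply: 5.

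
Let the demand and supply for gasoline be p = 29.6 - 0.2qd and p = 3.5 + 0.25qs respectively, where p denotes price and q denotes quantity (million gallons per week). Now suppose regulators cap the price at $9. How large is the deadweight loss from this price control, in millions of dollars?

291.6

Rearranging demand gives qd = 148 - 5p; rearranging supply gives qs = 4p - 14. Without the control the market clears where 148 - 5p = 4p - 14, i.e. p* = 18 and q* = 58.
Because the ceiling (9) lies below the market-clearing price, it is binding.
At p = 9: qd = 148 - 5·9 = 103 and qs = 4·9 - 14 = 22.
Quantity traded falls to 22. At q = 22 the demand price is (148 - 22)/5 = 25.2 and the supply price is (14 + 22)/4 = 9.
Deadweight loss = ½ · (25.2 - 9) · (58 - 22) = ½ · 16.2 · 36 = 291.6.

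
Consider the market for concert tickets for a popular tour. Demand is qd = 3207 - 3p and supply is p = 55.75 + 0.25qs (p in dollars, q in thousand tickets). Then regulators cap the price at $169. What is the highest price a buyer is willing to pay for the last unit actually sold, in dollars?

Rearranging supply gives qs = 4p - 223. Without the control the market clears where 3207 - 3p = 4p - 223, i.e. p* = 490 and q* = 1737.
Since 169 < 490, the ceiling is binding.
At p = 169: qd = 3207 - 3·169 = 2700 and qs = 4·169 - 223 = 453.
Only 453 units reach the market. On the demand curve, the marginal buyer's willingness to pay at q = 453 is (3207 - 453)/3 = 918.

918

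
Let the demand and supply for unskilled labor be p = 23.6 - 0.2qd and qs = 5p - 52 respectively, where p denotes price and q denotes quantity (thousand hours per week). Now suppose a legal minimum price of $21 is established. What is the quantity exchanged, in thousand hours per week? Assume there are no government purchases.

13

Rearranging demand gives qd = 118 - 5p. In a free market, 118 - 5p = 5p - 52 gives the equilibrium p* = 17, q* = 33.
Since 21 > 17, the floor is binding.
At p = 21: qd = 118 - 5·21 = 13 and qs = 5·21 - 52 = 53.
The quantity actually transacted is the short side, demand: 13.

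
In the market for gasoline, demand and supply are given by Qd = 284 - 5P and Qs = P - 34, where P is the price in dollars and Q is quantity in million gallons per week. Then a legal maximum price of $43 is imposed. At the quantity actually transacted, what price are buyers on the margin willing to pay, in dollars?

55

Setting quantity demanded equal to quantity supplied, 284 - 5P = P - 34, gives P* = 53 and Q* = 19.
Since 43 < 53, the ceiling is binding.
At P = 43: Qd = 284 - 5·43 = 69 and Qs = 43 - 34 = 9.
Only 9 units reach the market. On the demand curve, the marginal buyer's willingness to pay at Q = 9 is (284 - 9)/5 = 55.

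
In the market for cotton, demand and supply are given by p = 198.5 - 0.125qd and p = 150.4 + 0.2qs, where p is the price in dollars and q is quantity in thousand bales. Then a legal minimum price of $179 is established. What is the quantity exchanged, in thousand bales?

148

Rearranging demand gives qd = 1588 - 8p; rearranging supply gives qs = 5p - 752. Without the control the market clears where 1588 - 8p = 5p - 752, i.e. p* = 180 and q* = 148.
The floor of 179 is below the equilibrium price 180, so it is not binding; the market clears at p* = 180, q* = 148.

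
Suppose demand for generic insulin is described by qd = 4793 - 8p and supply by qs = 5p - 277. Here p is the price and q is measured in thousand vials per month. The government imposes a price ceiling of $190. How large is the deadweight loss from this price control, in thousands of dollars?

Without the control the market clears where 4793 - 8p = 5p - 277, i.e. p* = 390 and q* = 1673.
Because the ceiling (190) lies below the market-clearing price, it is binding.
At p = 190: qd = 4793 - 8·190 = 3273 and qs = 5·190 - 277 = 673.
Quantity traded falls to 673. At q = 673 the demand price is (4793 - 673)/8 = 515 and the supply price is (277 + 673)/5 = 190.
Deadweight loss = ½ · (515 - 190) · (1673 - 673) = ½ · 325 · 1000 = 162500.

162500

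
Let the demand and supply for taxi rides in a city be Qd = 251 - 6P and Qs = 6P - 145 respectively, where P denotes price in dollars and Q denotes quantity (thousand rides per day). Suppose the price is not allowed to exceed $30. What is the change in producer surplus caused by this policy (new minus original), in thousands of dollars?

In a free market, 251 - 6P = 6P - 145 gives the equilibrium P* = 33, Q* = 53.
Since 30 < 33, the ceiling is binding.
At P = 30: Qd = 251 - 6·30 = 71 and Qs = 6·30 - 145 = 35.
Producer surplus without the control is ½ · (33 - 145/6) · 53 = 2809/12.
With the ceiling, producers sell 35 units at 30, so PS = ½ · (30 - 145/6) · 35 = 1225/12.
Change in producer surplus = 1225/12 - 2809/12 = -132.

-132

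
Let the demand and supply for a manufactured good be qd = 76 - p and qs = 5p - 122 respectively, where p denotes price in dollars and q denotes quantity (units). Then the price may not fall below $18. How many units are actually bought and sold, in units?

Setting quantity demanded equal to quantity supplied, 76 - p = 5p - 122, gives p* = 33 and q* = 43.
Since 18 is below p* = 33, the floor does not bind and the free-market outcome prevails.

43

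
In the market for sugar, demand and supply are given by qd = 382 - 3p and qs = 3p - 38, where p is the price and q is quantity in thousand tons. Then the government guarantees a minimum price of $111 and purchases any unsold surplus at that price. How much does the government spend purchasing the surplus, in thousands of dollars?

Without the control the market clears where 382 - 3p = 3p - 38, i.e. p* = 70 and q* = 172.
Because the floor (111) lies above the market-clearing price, it is binding.
At p = 111: qd = 382 - 3·111 = 49 and qs = 3·111 - 38 = 295.
Surplus = qs - qd = 246.
Government expenditure = surplus × support price = 246 × 111 = 27306.

27306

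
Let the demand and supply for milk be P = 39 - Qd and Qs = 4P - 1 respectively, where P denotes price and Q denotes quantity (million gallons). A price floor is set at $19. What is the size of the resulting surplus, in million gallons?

55

Rearranging demand gives Qd = 39 - P. Without the control the market clears where 39 - P = 4P - 1, i.e. P* = 8 and Q* = 31.
Because the floor (19) lies above the market-clearing price, it is binding.
At P = 19: Qd = 39 - 19 = 20 and Qs = 4·19 - 1 = 75.
Surplus = Qs - Qd = 75 - 20 = 55.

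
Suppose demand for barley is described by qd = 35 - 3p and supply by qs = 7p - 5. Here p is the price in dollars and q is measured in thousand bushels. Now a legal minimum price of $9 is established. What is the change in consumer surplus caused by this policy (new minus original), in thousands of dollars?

Setting quantity demanded equal to quantity supplied, 35 - 3p = 7p - 5, gives p* = 4 and q* = 23.
The floor of 9 is above the equilibrium price 4, so it binds.
At p = 9: qd = 35 - 3·9 = 8 and qs = 7·9 - 5 = 58.
Consumer surplus without the control is ½ · (35/3 - 4) · 23 = 529/6.
With the floor, consumers buy 8 units at 9, so CS = ½ · (35/3 - 9) · 8 = 32/3.
Change in consumer surplus = 32/3 - 529/6 = -77.5.

-77.5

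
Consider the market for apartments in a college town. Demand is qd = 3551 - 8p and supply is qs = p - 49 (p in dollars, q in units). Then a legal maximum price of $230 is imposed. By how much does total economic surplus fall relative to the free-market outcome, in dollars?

In a free market, 3551 - 8p = p - 49 gives the equilibrium p* = 400, q* = 351.
The ceiling of 230 is below the equilibrium price 400, so it binds.
At p = 230: qd = 3551 - 8·230 = 1711 and qs = 230 - 49 = 181.
Quantity traded falls to 181. At q = 181 the demand price is (3551 - 181)/8 = 421.25 and the supply price is 49 + 181 = 230.
Deadweight loss = ½ · (421.25 - 230) · (351 - 181) = ½ · 191.25 · 170 = 16256.25.

16256.25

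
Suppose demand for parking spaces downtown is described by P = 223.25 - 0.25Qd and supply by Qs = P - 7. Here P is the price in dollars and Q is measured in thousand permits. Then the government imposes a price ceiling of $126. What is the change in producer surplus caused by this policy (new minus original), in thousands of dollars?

Rearranging demand gives Qd = 893 - 4P. Equilibrium: 893 - 4P = P - 7, so 900 = 5P and P* = 180, Q* = 173.
Since 126 < 180, the ceiling is binding.
At P = 126: Qd = 893 - 4·126 = 389 and Qs = 126 - 7 = 119.
Producer surplus without the control is ½ · (180 - 7) · 173 = 14964.5.
With the ceiling, producers sell 119 units at 126, so PS = ½ · (126 - 7) · 119 = 7080.5.
Change in producer surplus = 7080.5 - 14964.5 = -7884.

-7884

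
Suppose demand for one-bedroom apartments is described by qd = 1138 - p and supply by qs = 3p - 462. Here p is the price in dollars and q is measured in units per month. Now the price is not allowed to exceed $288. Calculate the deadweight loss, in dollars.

Equilibrium: 1138 - p = 3p - 462, so 1600 = 4p and p* = 400, q* = 738.
Because the ceiling (288) lies below the market-clearing price, it is binding.
At p = 288: qd = 1138 - 288 = 850 and qs = 3·288 - 462 = 402.
Quantity traded falls to 402. At q = 402 the demand price is 1138 - 402 = 736 and the supply price is (462 + 402)/3 = 288.
Deadweight loss = ½ · (736 - 288) · (738 - 402) = ½ · 448 · 336 = 75264.

75264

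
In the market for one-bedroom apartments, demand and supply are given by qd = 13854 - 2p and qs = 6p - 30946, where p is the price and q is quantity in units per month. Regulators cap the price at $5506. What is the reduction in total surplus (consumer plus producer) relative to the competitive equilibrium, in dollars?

In a free market, 13854 - 2p = 6p - 30946 gives the equilibrium p* = 5600, q* = 2654.
Since 5506 < 5600, the ceiling is binding.
At p = 5506: qd = 13854 - 2·5506 = 2842 and qs = 6·5506 - 30946 = 2090.
Quantity traded falls to 2090. At q = 2090 the demand price is (13854 - 2090)/2 = 5882 and the supply price is (30946 + 2090)/6 = 5506.
Deadweight loss = ½ · (5882 - 5506) · (2654 - 2090) = ½ · 376 · 564 = 106032.

106032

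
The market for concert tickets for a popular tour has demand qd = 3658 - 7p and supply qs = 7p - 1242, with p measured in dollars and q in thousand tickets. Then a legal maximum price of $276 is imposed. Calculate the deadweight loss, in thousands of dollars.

Without the control the market clears where 3658 - 7p = 7p - 1242, i.e. p* = 350 and q* = 1208.
Since 276 < 350, the ceiling is binding.
At p = 276: qd = 3658 - 7·276 = 1726 and qs = 7·276 - 1242 = 690.
Quantity traded falls to 690. At q = 690 the demand price is (3658 - 690)/7 = 424 and the supply price is (1242 + 690)/7 = 276.
Deadweight loss = ½ · (424 - 276) · (1208 - 690) = ½ · 148 · 518 = 38332.

38332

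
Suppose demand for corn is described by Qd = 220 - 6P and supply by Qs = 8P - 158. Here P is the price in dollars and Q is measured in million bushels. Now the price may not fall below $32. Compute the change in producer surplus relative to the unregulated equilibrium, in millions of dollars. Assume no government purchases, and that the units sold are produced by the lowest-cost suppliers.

Setting quantity demanded equal to quantity supplied, 220 - 6P = 8P - 158, gives P* = 27 and Q* = 58.
Since 32 > 27, the floor is binding.
At P = 32: Qd = 220 - 6·32 = 28 and Qs = 8·32 - 158 = 98.
Producer surplus without the control is ½ · (27 - 19.75) · 58 = 210.25.
With the floor, 28 units are sold at 32. The supply price at Q = 28 is 23.25, so PS = ½ · [(32 - 19.75) + (32 - 23.25)] · 28 = 294.
Change in producer surplus = 294 - 210.25 = 83.75.

83.75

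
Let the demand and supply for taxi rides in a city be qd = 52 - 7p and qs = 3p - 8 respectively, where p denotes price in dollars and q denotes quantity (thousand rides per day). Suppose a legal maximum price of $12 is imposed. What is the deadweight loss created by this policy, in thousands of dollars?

In a free market, 52 - 7p = 3p - 8 gives the equilibrium p* = 6, q* = 10.
The ceiling of 12 is above the equilibrium price 6, so it is not binding; the market clears at p* = 6, q* = 10.
Since the control does not bind, no trades are prevented and deadweight loss is zero.

0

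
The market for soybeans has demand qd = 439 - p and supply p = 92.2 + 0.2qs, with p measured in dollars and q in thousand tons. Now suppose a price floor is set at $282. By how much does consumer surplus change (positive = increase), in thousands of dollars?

-29436

Rearranging supply gives qs = 5p - 461. Equilibrium: 439 - p = 5p - 461, so 900 = 6p and p* = 150, q* = 289.
The floor of 282 is above the equilibrium price 150, so it binds.
At p = 282: qd = 439 - 282 = 157 and qs = 5·282 - 461 = 949.
Consumer surplus without the control is ½ · (439 - 150) · 289 = 41760.5.
With the floor, consumers buy 157 units at 282, so CS = ½ · (439 - 282) · 157 = 12324.5.
Change in consumer surplus = 12324.5 - 41760.5 = -29436.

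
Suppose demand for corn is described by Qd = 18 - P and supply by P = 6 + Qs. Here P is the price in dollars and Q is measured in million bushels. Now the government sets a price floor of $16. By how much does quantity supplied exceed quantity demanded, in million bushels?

8

Rearranging supply gives Qs = P - 6. Without the control the market clears where 18 - P = P - 6, i.e. P* = 12 and Q* = 6.
Because the floor (16) lies above the market-clearing price, it is binding.
At P = 16: Qd = 18 - 16 = 2 and Qs = 16 - 6 = 10.
Surplus = Qs - Qd = 10 - 2 = 8.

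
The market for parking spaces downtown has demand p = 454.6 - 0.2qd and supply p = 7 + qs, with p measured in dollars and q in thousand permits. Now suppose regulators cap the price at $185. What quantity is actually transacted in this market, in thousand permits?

178

Rearranging demand gives qd = 2273 - 5p; rearranging supply gives qs = p - 7. Setting quantity demanded equal to quantity supplied, 2273 - 5p = p - 7, gives p* = 380 and q* = 373.
Because the ceiling (185) lies below the market-clearing price, it is binding.
At p = 185: qd = 2273 - 5·185 = 1348 and qs = 185 - 7 = 178.
The quantity actually transacted is the short side, supply: 178.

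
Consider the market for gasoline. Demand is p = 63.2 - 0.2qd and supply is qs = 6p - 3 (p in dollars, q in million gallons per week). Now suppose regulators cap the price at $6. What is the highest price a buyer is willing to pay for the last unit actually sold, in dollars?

56.6

Rearranging demand gives qd = 316 - 5p. Setting quantity demanded equal to quantity supplied, 316 - 5p = 6p - 3, gives p* = 29 and q* = 171.
Since 6 < 29, the ceiling is binding.
At p = 6: qd = 316 - 5·6 = 286 and qs = 6·6 - 3 = 33.
Only 33 units reach the market. On the demand curve, the marginal buyer's willingness to pay at q = 33 is (316 - 33)/5 = 56.6.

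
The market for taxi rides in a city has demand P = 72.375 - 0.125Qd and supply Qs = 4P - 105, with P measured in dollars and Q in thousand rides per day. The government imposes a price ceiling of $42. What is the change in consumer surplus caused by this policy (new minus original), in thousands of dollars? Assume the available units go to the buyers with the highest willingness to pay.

720

Rearranging demand gives Qd = 579 - 8P. Without the control the market clears where 579 - 8P = 4P - 105, i.e. P* = 57 and Q* = 123.
Because the ceiling (42) lies below the market-clearing price, it is binding.
At P = 42: Qd = 579 - 8·42 = 243 and Qs = 4·42 - 105 = 63.
Consumer surplus without the control is ½ · (72.375 - 57) · 123 = 945.5625.
With the ceiling, 63 units are sold at 42 (assume they go to the highest-value buyers). The demand price at Q = 63 is 64.5, so CS = ½ · [(72.375 - 42) + (64.5 - 42)] · 63 = 1665.5625.
Change in consumer surplus = 1665.5625 - 945.5625 = 720.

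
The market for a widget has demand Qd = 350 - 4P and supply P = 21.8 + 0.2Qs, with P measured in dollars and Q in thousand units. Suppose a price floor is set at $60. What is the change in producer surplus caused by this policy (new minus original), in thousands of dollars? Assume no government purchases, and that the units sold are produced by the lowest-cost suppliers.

860.4

Rearranging supply gives Qs = 5P - 109. Setting quantity demanded equal to quantity supplied, 350 - 4P = 5P - 109, gives P* = 51 and Q* = 146.
Because the floor (60) lies above the market-clearing price, it is binding.
At P = 60: Qd = 350 - 4·60 = 110 and Qs = 5·60 - 109 = 191.
Producer surplus without the control is ½ · (51 - 21.8) · 146 = 2131.6.
With the floor, 110 units are sold at 60. The supply price at Q = 110 is 43.8, so PS = ½ · [(60 - 21.8) + (60 - 43.8)] · 110 = 2992.
Change in producer surplus = 2992 - 2131.6 = 860.4.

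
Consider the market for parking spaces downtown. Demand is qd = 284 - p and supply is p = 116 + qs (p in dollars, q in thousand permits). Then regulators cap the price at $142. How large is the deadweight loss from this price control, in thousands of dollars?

3364

Rearranging supply gives qs = p - 116. Setting quantity demanded equal to quantity supplied, 284 - p = p - 116, gives p* = 200 and q* = 84.
Because the ceiling (142) lies below the market-clearing price, it is binding.
At p = 142: qd = 284 - 142 = 142 and qs = 142 - 116 = 26.
Quantity traded falls to 26. At q = 26 the demand price is 284 - 26 = 258 and the supply price is 116 + 26 = 142.
Deadweight loss = ½ · (258 - 142) · (84 - 26) = ½ · 116 · 58 = 3364.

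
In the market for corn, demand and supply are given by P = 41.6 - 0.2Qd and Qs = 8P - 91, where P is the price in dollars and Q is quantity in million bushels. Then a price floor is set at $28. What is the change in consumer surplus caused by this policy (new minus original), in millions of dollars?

Rearranging demand gives Qd = 208 - 5P. Equilibrium: 208 - 5P = 8P - 91, so 299 = 13P and P* = 23, Q* = 93.
The floor of 28 is above the equilibrium price 23, so it binds.
At P = 28: Qd = 208 - 5·28 = 68 and Qs = 8·28 - 91 = 133.
Consumer surplus without the control is ½ · (41.6 - 23) · 93 = 864.9.
With the floor, consumers buy 68 units at 28, so CS = ½ · (41.6 - 28) · 68 = 462.4.
Change in consumer surplus = 462.4 - 864.9 = -402.5.

-402.5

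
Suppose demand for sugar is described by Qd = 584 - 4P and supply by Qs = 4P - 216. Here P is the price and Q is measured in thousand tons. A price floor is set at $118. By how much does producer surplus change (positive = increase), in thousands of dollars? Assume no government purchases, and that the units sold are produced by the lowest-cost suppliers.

1368

Without the control the market clears where 584 - 4P = 4P - 216, i.e. P* = 100 and Q* = 184.
Because the floor (118) lies above the market-clearing price, it is binding.
At P = 118: Qd = 584 - 4·118 = 112 and Qs = 4·118 - 216 = 256.
Producer surplus without the control is ½ · (100 - 54) · 184 = 4232.
With the floor, 112 units are sold at 118. The supply price at Q = 112 is 82, so PS = ½ · [(118 - 54) + (118 - 82)] · 112 = 5600.
Change in producer surplus = 5600 - 4232 = 1368.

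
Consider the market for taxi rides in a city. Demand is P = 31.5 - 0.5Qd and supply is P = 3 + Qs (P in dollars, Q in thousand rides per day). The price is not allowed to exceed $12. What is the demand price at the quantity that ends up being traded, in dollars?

Rearranging demand gives Qd = 63 - 2P; rearranging supply gives Qs = P - 3. Setting quantity demanded equal to quantity supplied, 63 - 2P = P - 3, gives P* = 22 and Q* = 19.
The ceiling of 12 is below the equilibrium price 22, so it binds.
At P = 12: Qd = 63 - 2·12 = 39 and Qs = 12 - 3 = 9.
Only 9 units reach the market. On the demand curve, the marginal buyer's willingness to pay at Q = 9 is (63 - 9)/2 = 27.

27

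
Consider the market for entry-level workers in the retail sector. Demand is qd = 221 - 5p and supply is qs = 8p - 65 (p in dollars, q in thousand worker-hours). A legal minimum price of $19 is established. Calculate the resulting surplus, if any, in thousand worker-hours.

0

Setting quantity demanded equal to quantity supplied, 221 - 5p = 8p - 65, gives p* = 22 and q* = 111.
The floor of 19 is below the equilibrium price 22, so it is not binding; the market clears at p* = 22, q* = 111.
Since the control does not bind, there is no surplus.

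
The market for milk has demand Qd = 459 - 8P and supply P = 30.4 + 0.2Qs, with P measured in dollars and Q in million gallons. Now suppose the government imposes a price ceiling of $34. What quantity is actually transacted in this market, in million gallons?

Rearranging supply gives Qs = 5P - 152. Setting quantity demanded equal to quantity supplied, 459 - 8P = 5P - 152, gives P* = 47 and Q* = 83.
Since 34 < 47, the ceiling is binding.
At P = 34: Qd = 459 - 8·34 = 187 and Qs = 5·34 - 152 = 18.
The quantity actually transacted is the short side, supply: 18.

18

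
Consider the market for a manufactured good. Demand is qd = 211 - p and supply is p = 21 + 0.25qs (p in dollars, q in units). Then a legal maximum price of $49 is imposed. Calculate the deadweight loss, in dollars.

Rearranging supply gives qs = 4p - 84. Equilibrium: 211 - p = 4p - 84, so 295 = 5p and p* = 59, q* = 152.
Because the ceiling (49) lies below the market-clearing price, it is binding.
At p = 49: qd = 211 - 49 = 162 and qs = 4·49 - 84 = 112.
Quantity traded falls to 112. At q = 112 the demand price is 211 - 112 = 99 and the supply price is (84 + 112)/4 = 49.
Deadweight loss = ½ · (99 - 49) · (152 - 112) = ½ · 50 · 40 = 1000.

1000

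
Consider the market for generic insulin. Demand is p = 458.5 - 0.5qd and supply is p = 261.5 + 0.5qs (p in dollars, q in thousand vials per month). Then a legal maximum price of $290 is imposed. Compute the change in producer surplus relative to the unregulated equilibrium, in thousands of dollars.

Rearranging demand gives qd = 917 - 2p; rearranging supply gives qs = 2p - 523. Setting quantity demanded equal to quantity supplied, 917 - 2p = 2p - 523, gives p* = 360 and q* = 197.
Since 290 < 360, the ceiling is binding.
At p = 290: qd = 917 - 2·290 = 337 and qs = 2·290 - 523 = 57.
Producer surplus without the control is ½ · (360 - 261.5) · 197 = 9702.25.
With the ceiling, producers sell 57 units at 290, so PS = ½ · (290 - 261.5) · 57 = 812.25.
Change in producer surplus = 812.25 - 9702.25 = -8890.

-8890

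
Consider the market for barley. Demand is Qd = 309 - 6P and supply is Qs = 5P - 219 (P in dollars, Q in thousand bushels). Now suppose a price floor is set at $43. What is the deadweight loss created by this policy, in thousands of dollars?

0

Without the control the market clears where 309 - 6P = 5P - 219, i.e. P* = 48 and Q* = 21.
Since 43 is below P* = 48, the floor does not bind and the free-market outcome prevails.
Since the control does not bind, no trades are prevented and deadweight loss is zero.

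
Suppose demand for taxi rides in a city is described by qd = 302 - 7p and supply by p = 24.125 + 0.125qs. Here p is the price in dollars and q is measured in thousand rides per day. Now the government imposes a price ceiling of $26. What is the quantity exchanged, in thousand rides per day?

Rearranging supply gives qs = 8p - 193. Equilibrium: 302 - 7p = 8p - 193, so 495 = 15p and p* = 33, q* = 71.
The ceiling of 26 is below the equilibrium price 33, so it binds.
At p = 26: qd = 302 - 7·26 = 120 and qs = 8·26 - 193 = 15.
The quantity actually transacted is the short side, supply: 15.

15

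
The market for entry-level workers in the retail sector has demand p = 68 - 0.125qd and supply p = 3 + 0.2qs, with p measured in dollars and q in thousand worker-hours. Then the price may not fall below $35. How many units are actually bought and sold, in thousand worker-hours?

200

Rearranging demand gives qd = 544 - 8p; rearranging supply gives qs = 5p - 15. Setting quantity demanded equal to quantity supplied, 544 - 8p = 5p - 15, gives p* = 43 and q* = 200.
The floor of 35 is below the equilibrium price 43, so it is not binding; the market clears at p* = 43, q* = 200.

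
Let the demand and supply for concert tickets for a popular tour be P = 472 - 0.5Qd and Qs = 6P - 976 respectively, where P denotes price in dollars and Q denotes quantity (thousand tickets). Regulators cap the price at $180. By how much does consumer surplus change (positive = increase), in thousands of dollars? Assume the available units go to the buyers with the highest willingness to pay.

-26160

Rearranging demand gives Qd = 944 - 2P. Setting quantity demanded equal to quantity supplied, 944 - 2P = 6P - 976, gives P* = 240 and Q* = 464.
Because the ceiling (180) lies below the market-clearing price, it is binding.
At P = 180: Qd = 944 - 2·180 = 584 and Qs = 6·180 - 976 = 104.
Consumer surplus without the control is ½ · (472 - 240) · 464 = 53824.
With the ceiling, 104 units are sold at 180 (assume they go to the highest-value buyers). The demand price at Q = 104 is 420, so CS = ½ · [(472 - 180) + (420 - 180)] · 104 = 27664.
Change in consumer surplus = 27664 - 53824 = -26160.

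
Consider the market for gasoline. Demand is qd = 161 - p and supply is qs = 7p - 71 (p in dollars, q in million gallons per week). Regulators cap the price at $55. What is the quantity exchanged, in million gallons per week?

Setting quantity demanded equal to quantity supplied, 161 - p = 7p - 71, gives p* = 29 and q* = 132.
The ceiling of 55 is above the equilibrium price 29, so it is not binding; the market clears at p* = 29, q* = 132.

132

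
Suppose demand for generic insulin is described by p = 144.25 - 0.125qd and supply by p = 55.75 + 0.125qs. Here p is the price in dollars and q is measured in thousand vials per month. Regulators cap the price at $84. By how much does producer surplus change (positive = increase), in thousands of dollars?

-4640

Rearranging demand gives qd = 1154 - 8p; rearranging supply gives qs = 8p - 446. In a free market, 1154 - 8p = 8p - 446 gives the equilibrium p* = 100, q* = 354.
The ceiling of 84 is below the equilibrium price 100, so it binds.
At p = 84: qd = 1154 - 8·84 = 482 and qs = 8·84 - 446 = 226.
Producer surplus without the control is ½ · (100 - 55.75) · 354 = 7832.25.
With the ceiling, producers sell 226 units at 84, so PS = ½ · (84 - 55.75) · 226 = 3192.25.
Change in producer surplus = 3192.25 - 7832.25 = -4640.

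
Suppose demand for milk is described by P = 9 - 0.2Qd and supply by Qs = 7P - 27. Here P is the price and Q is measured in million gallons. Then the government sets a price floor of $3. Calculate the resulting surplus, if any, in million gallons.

Rearranging demand gives Qd = 45 - 5P. Equilibrium: 45 - 5P = 7P - 27, so 72 = 12P and P* = 6, Q* = 15.
Since 3 is below P* = 6, the floor does not bind and the free-market outcome prevails.
Since the control does not bind, there is no surplus.

0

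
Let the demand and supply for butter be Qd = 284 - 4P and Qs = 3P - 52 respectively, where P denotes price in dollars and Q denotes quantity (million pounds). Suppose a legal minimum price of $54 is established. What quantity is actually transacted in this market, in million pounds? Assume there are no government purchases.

In a free market, 284 - 4P = 3P - 52 gives the equilibrium P* = 48, Q* = 92.
Since 54 > 48, the floor is binding.
At P = 54: Qd = 284 - 4·54 = 68 and Qs = 3·54 - 52 = 110.
The quantity actually transacted is the short side, demand: 68.

68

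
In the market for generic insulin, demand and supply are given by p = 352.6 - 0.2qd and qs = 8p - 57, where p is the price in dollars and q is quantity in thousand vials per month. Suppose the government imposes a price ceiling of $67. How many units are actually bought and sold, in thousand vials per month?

479

Rearranging demand gives qd = 1763 - 5p. Equilibrium: 1763 - 5p = 8p - 57, so 1820 = 13p and p* = 140, q* = 1063.
Since 67 < 140, the ceiling is binding.
At p = 67: qd = 1763 - 5·67 = 1428 and qs = 8·67 - 57 = 479.
The quantity actually transacted is the short side, supply: 479.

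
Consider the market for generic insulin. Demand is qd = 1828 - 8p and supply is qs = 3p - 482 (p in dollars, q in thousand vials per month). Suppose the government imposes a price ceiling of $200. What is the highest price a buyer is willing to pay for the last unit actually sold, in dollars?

213.75

In a free market, 1828 - 8p = 3p - 482 gives the equilibrium p* = 210, q* = 148.
Since 200 < 210, the ceiling is binding.
At p = 200: qd = 1828 - 8·200 = 228 and qs = 3·200 - 482 = 118.
Only 118 units reach the market. On the demand curve, the marginal buyer's willingness to pay at q = 118 is (1828 - 118)/8 = 213.75.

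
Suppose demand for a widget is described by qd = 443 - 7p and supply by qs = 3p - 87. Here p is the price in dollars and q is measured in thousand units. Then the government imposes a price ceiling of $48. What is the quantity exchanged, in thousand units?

Equilibrium: 443 - 7p = 3p - 87, so 530 = 10p and p* = 53, q* = 72.
Since 48 < 53, the ceiling is binding.
At p = 48: qd = 443 - 7·48 = 107 and qs = 3·48 - 87 = 57.
The quantity actually transacted is the short side, supply: 57.

57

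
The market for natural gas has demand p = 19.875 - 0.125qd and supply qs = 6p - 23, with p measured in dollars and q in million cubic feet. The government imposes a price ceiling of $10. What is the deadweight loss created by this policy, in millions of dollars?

47.25

Rearranging demand gives qd = 159 - 8p. Setting quantity demanded equal to quantity supplied, 159 - 8p = 6p - 23, gives p* = 13 and q* = 55.
The ceiling of 10 is below the equilibrium price 13, so it binds.
At p = 10: qd = 159 - 8·10 = 79 and qs = 6·10 - 23 = 37.
Quantity traded falls to 37. At q = 37 the demand price is (159 - 37)/8 = 15.25 and the supply price is (23 + 37)/6 = 10.
Deadweight loss = ½ · (15.25 - 10) · (55 - 37) = ½ · 5.25 · 18 = 47.25.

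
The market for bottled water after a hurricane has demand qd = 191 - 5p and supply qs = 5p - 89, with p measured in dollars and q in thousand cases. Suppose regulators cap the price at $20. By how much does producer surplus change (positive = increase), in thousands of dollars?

-248

Equilibrium: 191 - 5p = 5p - 89, so 280 = 10p and p* = 28, q* = 51.
The ceiling of 20 is below the equilibrium price 28, so it binds.
At p = 20: qd = 191 - 5·20 = 91 and qs = 5·20 - 89 = 11.
Producer surplus without the control is ½ · (28 - 17.8) · 51 = 260.1.
With the ceiling, producers sell 11 units at 20, so PS = ½ · (20 - 17.8) · 11 = 12.1.
Change in producer surplus = 12.1 - 260.1 = -248.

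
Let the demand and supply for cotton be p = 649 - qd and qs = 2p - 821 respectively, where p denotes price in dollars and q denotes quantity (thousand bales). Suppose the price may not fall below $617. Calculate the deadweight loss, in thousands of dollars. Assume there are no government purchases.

Rearranging demand gives qd = 649 - p. Equilibrium: 649 - p = 2p - 821, so 1470 = 3p and p* = 490, q* = 159.
Because the floor (617) lies above the market-clearing price, it is binding.
At p = 617: qd = 649 - 617 = 32 and qs = 2·617 - 821 = 413.
Quantity traded falls to 32. At q = 32 the demand price is 649 - 32 = 617 and the supply price is (821 + 32)/2 = 426.5.
Deadweight loss = ½ · (617 - 426.5) · (159 - 32) = ½ · 190.5 · 127 = 12096.75.

12096.75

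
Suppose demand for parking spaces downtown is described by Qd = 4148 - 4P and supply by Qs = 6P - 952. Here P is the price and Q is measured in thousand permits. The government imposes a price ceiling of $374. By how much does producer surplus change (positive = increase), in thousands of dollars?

Setting quantity demanded equal to quantity supplied, 4148 - 4P = 6P - 952, gives P* = 510 and Q* = 2108.
Since 374 < 510, the ceiling is binding.
At P = 374: Qd = 4148 - 4·374 = 2652 and Qs = 6·374 - 952 = 1292.
Producer surplus without the control is ½ · (510 - 476/3) · 2108 = 1110916/3.
With the ceiling, producers sell 1292 units at 374, so PS = ½ · (374 - 476/3) · 1292 = 417316/3.
Change in producer surplus = 417316/3 - 1110916/3 = -231200.

-231200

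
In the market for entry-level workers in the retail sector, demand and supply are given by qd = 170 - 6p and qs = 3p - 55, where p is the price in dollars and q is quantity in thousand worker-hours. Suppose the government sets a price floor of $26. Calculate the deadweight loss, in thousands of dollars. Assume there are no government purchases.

Without the control the market clears where 170 - 6p = 3p - 55, i.e. p* = 25 and q* = 20.
Because the floor (26) lies above the market-clearing price, it is binding.
At p = 26: qd = 170 - 6·26 = 14 and qs = 3·26 - 55 = 23.
Quantity traded falls to 14. At q = 14 the demand price is (170 - 14)/6 = 26 and the supply price is (55 + 14)/3 = 23.
Deadweight loss = ½ · (26 - 23) · (20 - 14) = ½ · 3 · 6 = 9.

9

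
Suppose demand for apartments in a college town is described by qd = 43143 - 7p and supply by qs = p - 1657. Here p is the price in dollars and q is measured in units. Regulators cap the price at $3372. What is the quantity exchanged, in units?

1715

Equilibrium: 43143 - 7p = p - 1657, so 44800 = 8p and p* = 5600, q* = 3943.
Because the ceiling (3372) lies below the market-clearing price, it is binding.
At p = 3372: qd = 43143 - 7·3372 = 19539 and qs = 3372 - 1657 = 1715.
The quantity actually transacted is the short side, supply: 1715.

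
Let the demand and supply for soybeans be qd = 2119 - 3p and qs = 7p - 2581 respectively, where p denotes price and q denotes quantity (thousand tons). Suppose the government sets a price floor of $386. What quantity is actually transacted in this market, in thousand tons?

709

Without the control the market clears where 2119 - 3p = 7p - 2581, i.e. p* = 470 and q* = 709.
Since 386 is below p* = 470, the floor does not bind and the free-market outcome prevails.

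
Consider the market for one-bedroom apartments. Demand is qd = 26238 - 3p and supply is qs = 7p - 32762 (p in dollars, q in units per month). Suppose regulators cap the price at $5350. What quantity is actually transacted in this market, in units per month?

In a free market, 26238 - 3p = 7p - 32762 gives the equilibrium p* = 5900, q* = 8538.
The ceiling of 5350 is below the equilibrium price 5900, so it binds.
At p = 5350: qd = 26238 - 3·5350 = 10188 and qs = 7·5350 - 32762 = 4688.
The quantity actually transacted is the short side, supply: 4688.

4688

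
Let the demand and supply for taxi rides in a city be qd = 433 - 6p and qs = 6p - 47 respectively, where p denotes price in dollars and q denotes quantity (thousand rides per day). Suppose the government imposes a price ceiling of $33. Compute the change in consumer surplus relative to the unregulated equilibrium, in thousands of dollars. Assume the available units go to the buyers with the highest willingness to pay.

910

Setting quantity demanded equal to quantity supplied, 433 - 6p = 6p - 47, gives p* = 40 and q* = 193.
Since 33 < 40, the ceiling is binding.
At p = 33: qd = 433 - 6·33 = 235 and qs = 6·33 - 47 = 151.
Consumer surplus without the control is ½ · (433/6 - 40) · 193 = 37249/12.
With the ceiling, 151 units are sold at 33 (assume they go to the highest-value buyers). The demand price at q = 151 is 47, so CS = ½ · [(433/6 - 33) + (47 - 33)] · 151 = 48169/12.
Change in consumer surplus = 48169/12 - 37249/12 = 910.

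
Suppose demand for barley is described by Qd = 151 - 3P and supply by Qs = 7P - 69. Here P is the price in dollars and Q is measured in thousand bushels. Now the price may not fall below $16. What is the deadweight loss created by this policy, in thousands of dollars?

Setting quantity demanded equal to quantity supplied, 151 - 3P = 7P - 69, gives P* = 22 and Q* = 85.
Since 16 is below P* = 22, the floor does not bind and the free-market outcome prevails.
Since the control does not bind, no trades are prevented and deadweight loss is zero.

0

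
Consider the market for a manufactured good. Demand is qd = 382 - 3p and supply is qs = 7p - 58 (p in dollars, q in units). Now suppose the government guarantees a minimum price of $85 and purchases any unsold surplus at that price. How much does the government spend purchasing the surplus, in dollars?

In a free market, 382 - 3p = 7p - 58 gives the equilibrium p* = 44, q* = 250.
The floor of 85 is above the equilibrium price 44, so it binds.
At p = 85: qd = 382 - 3·85 = 127 and qs = 7·85 - 58 = 537.
Surplus = qs - qd = 410.
Government expenditure = surplus × support price = 410 × 85 = 34850.

34850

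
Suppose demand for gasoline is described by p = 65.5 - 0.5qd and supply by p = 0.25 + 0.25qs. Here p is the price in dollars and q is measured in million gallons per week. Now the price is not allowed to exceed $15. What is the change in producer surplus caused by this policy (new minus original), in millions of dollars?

-511

Rearranging demand gives qd = 131 - 2p; rearranging supply gives qs = 4p - 1. Setting quantity demanded equal to quantity supplied, 131 - 2p = 4p - 1, gives p* = 22 and q* = 87.
Because the ceiling (15) lies below the market-clearing price, it is binding.
At p = 15: qd = 131 - 2·15 = 101 and qs = 4·15 - 1 = 59.
Producer surplus without the control is ½ · (22 - 0.25) · 87 = 946.125.
With the ceiling, producers sell 59 units at 15, so PS = ½ · (15 - 0.25) · 59 = 435.125.
Change in producer surplus = 435.125 - 946.125 = -511.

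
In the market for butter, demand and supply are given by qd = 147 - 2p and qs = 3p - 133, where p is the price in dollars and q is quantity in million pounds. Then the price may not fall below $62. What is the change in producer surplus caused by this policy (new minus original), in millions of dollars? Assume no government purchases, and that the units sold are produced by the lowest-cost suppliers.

114

Without the control the market clears where 147 - 2p = 3p - 133, i.e. p* = 56 and q* = 35.
Since 62 > 56, the floor is binding.
At p = 62: qd = 147 - 2·62 = 23 and qs = 3·62 - 133 = 53.
Producer surplus without the control is ½ · (56 - 133/3) · 35 = 1225/6.
With the floor, 23 units are sold at 62. The supply price at q = 23 is 52, so PS = ½ · [(62 - 133/3) + (62 - 52)] · 23 = 1909/6.
Change in producer surplus = 1909/6 - 1225/6 = 114.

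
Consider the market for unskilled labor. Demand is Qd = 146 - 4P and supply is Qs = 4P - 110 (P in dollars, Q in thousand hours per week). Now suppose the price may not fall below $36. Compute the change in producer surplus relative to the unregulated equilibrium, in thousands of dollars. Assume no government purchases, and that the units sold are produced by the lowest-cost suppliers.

Equilibrium: 146 - 4P = 4P - 110, so 256 = 8P and P* = 32, Q* = 18.
The floor of 36 is above the equilibrium price 32, so it binds.
At P = 36: Qd = 146 - 4·36 = 2 and Qs = 4·36 - 110 = 34.
Producer surplus without the control is ½ · (32 - 27.5) · 18 = 40.5.
With the floor, 2 units are sold at 36. The supply price at Q = 2 is 28, so PS = ½ · [(36 - 27.5) + (36 - 28)] · 2 = 16.5.
Change in producer surplus = 16.5 - 40.5 = -24.

-24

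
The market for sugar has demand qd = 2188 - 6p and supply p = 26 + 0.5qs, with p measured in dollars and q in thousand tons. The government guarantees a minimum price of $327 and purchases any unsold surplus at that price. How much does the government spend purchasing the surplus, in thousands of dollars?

122952

Rearranging supply gives qs = 2p - 52. Equilibrium: 2188 - 6p = 2p - 52, so 2240 = 8p and p* = 280, q* = 508.
Because the floor (327) lies above the market-clearing price, it is binding.
At p = 327: qd = 2188 - 6·327 = 226 and qs = 2·327 - 52 = 602.
Surplus = qs - qd = 376.
Government expenditure = surplus × support price = 376 × 327 = 122952.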